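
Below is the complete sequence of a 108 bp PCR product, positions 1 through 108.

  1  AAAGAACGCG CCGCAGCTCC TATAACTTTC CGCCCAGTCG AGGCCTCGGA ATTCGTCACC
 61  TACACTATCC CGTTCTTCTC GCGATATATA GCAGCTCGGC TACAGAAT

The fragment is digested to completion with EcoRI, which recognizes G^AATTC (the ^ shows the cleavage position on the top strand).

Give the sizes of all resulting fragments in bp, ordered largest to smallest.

The EcoRI site (GAATTC) starts at position 49.
EcoRI cuts after the first base of each site, so after position 49.
Linear molecule, 1 cut → 2 fragments:
  1–49 → 49 bp
  50–108 → 59 bp
Sorted largest to smallest: 59, 49 bp.

59, 49 bp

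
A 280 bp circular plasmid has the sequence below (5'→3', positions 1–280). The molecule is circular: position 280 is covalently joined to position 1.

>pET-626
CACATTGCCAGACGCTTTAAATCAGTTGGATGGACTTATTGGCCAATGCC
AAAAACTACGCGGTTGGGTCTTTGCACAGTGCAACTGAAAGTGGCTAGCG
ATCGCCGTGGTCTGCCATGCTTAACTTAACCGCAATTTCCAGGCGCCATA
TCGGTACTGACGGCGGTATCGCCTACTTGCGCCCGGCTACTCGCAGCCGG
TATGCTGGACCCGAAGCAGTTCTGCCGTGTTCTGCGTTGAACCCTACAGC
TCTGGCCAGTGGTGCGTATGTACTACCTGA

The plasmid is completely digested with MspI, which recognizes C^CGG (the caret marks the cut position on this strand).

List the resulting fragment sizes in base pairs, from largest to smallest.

266, 14 bp

MspI sites (CCGG) start at positions 183, 197.
MspI cuts after the first base of each site, so after positions 183, 197.
Circular molecule, 2 cuts → 2 fragments:
  184–197 → 14 bp
  198–280 then 1–183 → 83 + 183 = 266 bp
Sorted largest to smallest: 266, 14 bp.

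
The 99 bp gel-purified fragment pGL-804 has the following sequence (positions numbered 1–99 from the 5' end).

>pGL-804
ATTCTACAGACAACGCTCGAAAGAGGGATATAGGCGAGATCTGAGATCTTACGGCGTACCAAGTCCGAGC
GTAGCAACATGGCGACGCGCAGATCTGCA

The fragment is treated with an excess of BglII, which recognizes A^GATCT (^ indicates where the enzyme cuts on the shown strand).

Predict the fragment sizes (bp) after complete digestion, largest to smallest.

47, 37, 8, 7 bp

BglII sites (AGATCT) start at positions 37, 44, 91.
BglII cuts after the first base of each site, so after positions 37, 44, 91.
Linear molecule, 3 cuts → 4 fragments:
  1–37 → 37 bp
  38–44 → 7 bp
  45–91 → 47 bp
  92–99 → 8 bp
Sorted largest to smallest: 47, 37, 8, 7 bp.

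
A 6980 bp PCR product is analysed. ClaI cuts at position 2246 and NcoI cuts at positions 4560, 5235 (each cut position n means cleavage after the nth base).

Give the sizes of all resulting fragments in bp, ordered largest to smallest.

Combined cut positions (sorted): 2246, 4560, 5235.
Linear molecule, 3 cuts → 4 fragments:
  2246 − 0 = 2246 bp
  4560 − 2246 = 2314 bp
  5235 − 4560 = 675 bp
  6980 − 5235 = 1745 bp
Sorted largest to smallest: 2314, 2246, 1745, 675 bp.

2314, 2246, 1745, 675 bp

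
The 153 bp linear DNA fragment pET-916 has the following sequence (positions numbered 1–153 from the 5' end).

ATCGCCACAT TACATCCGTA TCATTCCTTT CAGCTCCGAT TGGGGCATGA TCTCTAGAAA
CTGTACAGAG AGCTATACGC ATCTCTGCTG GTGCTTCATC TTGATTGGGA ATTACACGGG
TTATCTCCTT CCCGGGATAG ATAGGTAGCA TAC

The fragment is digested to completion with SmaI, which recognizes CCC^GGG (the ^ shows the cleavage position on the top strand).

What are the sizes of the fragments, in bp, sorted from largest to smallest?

The SmaI site (CCCGGG) starts at position 131.
SmaI cuts after base 3 of each site, so after position 133.
Linear molecule, 1 cut → 2 fragments:
  1–133 → 133 bp
  134–153 → 20 bp
Sorted largest to smallest: 133, 20 bp.

133, 20 bp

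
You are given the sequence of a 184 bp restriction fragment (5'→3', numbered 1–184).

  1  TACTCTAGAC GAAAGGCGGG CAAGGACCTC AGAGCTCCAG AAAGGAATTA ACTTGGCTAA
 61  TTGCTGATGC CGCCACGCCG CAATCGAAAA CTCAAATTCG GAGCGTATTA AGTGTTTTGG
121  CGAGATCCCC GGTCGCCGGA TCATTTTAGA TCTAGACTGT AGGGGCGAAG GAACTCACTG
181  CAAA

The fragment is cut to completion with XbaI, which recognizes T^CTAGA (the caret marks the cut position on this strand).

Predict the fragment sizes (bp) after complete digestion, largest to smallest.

147, 33, 4 bp

XbaI sites (TCTAGA) start at positions 4, 151.
XbaI cuts after the first base of each site, so after positions 4, 151.
Linear molecule, 2 cuts → 3 fragments:
  1–4 → 4 bp
  5–151 → 147 bp
  152–184 → 33 bp
Sorted largest to smallest: 147, 33, 4 bp.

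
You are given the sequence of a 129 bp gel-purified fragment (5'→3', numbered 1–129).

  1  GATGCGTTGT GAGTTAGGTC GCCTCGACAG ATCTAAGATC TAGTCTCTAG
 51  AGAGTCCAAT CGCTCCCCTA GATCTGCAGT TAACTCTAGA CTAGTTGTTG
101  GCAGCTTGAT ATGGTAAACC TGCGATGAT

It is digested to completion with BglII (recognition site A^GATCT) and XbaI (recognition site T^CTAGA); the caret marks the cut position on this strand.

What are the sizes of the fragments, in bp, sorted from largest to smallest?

44, 29, 24, 15, 10, 7 bp

BglII sites (AGATCT) start at positions 29, 36, 70.
BglII cuts after the first base of each site, so after positions 29, 36, 70.
XbaI sites (TCTAGA) start at positions 46, 85.
XbaI cuts after the first base of each site, so after positions 46, 85.
Combined cut positions: 29, 36, 46, 70, 85.
Linear molecule, 5 cuts → 6 fragments:
  1–29 → 29 bp
  30–36 → 7 bp
  37–46 → 10 bp
  47–70 → 24 bp
  71–85 → 15 bp
  86–129 → 44 bp
Sorted largest to smallest: 44, 29, 24, 15, 10, 7 bp.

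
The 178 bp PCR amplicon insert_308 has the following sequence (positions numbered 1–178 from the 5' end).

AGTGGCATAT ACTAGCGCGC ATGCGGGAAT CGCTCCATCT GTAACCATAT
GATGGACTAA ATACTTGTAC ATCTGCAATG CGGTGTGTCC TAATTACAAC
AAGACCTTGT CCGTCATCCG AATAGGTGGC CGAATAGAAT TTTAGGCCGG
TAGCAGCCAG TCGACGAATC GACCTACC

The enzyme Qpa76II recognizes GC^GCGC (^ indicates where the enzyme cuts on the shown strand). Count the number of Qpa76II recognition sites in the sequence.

GCGCGC occurs starting at position 15.
Qpa76II cuts at 1 site.

1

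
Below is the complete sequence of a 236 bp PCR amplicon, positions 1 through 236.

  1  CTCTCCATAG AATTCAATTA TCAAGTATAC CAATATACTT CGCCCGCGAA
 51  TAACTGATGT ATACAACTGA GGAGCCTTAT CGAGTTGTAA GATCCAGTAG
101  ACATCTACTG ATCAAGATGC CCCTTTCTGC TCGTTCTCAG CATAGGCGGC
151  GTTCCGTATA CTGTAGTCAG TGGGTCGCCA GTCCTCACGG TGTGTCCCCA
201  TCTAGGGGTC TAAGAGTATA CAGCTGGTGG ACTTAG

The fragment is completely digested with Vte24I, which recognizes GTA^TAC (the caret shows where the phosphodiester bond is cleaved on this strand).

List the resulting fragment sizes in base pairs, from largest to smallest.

97, 60, 34, 27, 18 bp

Vte24I sites (GTATAC) start at positions 25, 59, 156, 216.
Vte24I cuts after base 3 of each site, so after positions 27, 61, 158, 218.
Linear molecule, 4 cuts → 5 fragments:
  1–27 → 27 bp
  28–61 → 34 bp
  62–158 → 97 bp
  159–218 → 60 bp
  219–236 → 18 bp
Sorted largest to smallest: 97, 60, 34, 27, 18 bp.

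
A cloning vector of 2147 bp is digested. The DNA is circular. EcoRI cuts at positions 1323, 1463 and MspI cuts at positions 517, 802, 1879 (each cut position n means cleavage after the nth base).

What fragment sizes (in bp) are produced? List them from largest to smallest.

785, 521, 416, 285, 140 bp

Combined cut positions (sorted): 517, 802, 1323, 1463, 1879.
Circular molecule, 5 cuts → 5 fragments:
  802 − 517 = 285 bp
  1323 − 802 = 521 bp
  1463 − 1323 = 140 bp
  1879 − 1463 = 416 bp
  wrap: 2147 − 1879 + 517 = 785 bp
Sorted largest to smallest: 785, 521, 416, 285, 140 bp.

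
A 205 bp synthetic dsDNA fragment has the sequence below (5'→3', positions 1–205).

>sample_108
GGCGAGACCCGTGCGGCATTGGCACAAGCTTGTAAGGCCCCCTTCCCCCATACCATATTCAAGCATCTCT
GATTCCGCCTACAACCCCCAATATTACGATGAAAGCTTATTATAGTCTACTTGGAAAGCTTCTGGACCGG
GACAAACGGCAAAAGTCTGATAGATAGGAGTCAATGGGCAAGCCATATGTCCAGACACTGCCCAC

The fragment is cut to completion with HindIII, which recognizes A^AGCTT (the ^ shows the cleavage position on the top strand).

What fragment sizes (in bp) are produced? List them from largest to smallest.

79, 77, 26, 23 bp

HindIII sites (AAGCTT) start at positions 26, 103, 126.
HindIII cuts after the first base of each site, so after positions 26, 103, 126.
Linear molecule, 3 cuts → 4 fragments:
  1–26 → 26 bp
  27–103 → 77 bp
  104–126 → 23 bp
  127–205 → 79 bp
Sorted largest to smallest: 79, 77, 26, 23 bp.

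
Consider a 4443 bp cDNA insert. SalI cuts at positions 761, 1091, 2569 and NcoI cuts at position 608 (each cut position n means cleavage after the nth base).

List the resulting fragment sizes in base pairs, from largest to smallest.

Combined cut positions (sorted): 608, 761, 1091, 2569.
Linear molecule, 4 cuts → 5 fragments:
  608 − 0 = 608 bp
  761 − 608 = 153 bp
  1091 − 761 = 330 bp
  2569 − 1091 = 1478 bp
  4443 − 2569 = 1874 bp
Sorted largest to smallest: 1874, 1478, 608, 330, 153 bp.

1874, 1478, 608, 330, 153 bp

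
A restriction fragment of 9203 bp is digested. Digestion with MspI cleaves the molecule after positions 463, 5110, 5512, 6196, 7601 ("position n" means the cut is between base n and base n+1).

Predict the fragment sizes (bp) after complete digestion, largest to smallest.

Linear molecule, 5 cuts → 6 fragments:
  463 − 0 = 463 bp
  5110 − 463 = 4647 bp
  5512 − 5110 = 402 bp
  6196 − 5512 = 684 bp
  7601 − 6196 = 1405 bp
  9203 − 7601 = 1602 bp
Sorted largest to smallest: 4647, 1602, 1405, 684, 463, 402 bp.

4647, 1602, 1405, 684, 463, 402 bp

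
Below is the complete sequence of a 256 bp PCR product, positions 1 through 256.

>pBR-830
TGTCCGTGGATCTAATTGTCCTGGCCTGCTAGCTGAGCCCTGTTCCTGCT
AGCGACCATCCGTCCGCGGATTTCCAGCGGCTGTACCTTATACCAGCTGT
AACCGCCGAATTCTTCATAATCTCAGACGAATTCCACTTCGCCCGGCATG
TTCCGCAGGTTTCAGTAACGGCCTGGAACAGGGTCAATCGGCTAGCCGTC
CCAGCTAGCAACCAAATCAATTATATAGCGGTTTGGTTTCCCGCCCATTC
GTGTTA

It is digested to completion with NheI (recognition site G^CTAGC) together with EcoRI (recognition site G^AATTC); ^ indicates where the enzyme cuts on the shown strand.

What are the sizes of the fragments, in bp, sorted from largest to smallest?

NheI sites (GCTAGC) start at positions 28, 48, 191, 204.
NheI cuts after the first base of each site, so after positions 28, 48, 191, 204.
EcoRI sites (GAATTC) start at positions 108, 129.
EcoRI cuts after the first base of each site, so after positions 108, 129.
Combined cut positions: 28, 48, 108, 129, 191, 204.
Linear molecule, 6 cuts → 7 fragments:
  1–28 → 28 bp
  29–48 → 20 bp
  49–108 → 60 bp
  109–129 → 21 bp
  130–191 → 62 bp
  192–204 → 13 bp
  205–256 → 52 bp
Sorted largest to smallest: 62, 60, 52, 28, 21, 20, 13 bp.

62, 60, 52, 28, 21, 20, 13 bp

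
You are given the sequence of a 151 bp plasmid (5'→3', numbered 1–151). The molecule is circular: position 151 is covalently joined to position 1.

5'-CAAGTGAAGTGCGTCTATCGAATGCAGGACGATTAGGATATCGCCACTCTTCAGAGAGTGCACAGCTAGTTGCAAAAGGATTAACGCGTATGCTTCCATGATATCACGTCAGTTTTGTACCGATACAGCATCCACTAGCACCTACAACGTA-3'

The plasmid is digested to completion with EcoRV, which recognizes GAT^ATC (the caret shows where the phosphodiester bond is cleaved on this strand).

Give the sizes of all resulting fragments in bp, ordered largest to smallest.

EcoRV sites (GATATC) start at positions 37, 100.
EcoRV cuts after base 3 of each site, so after positions 39, 102.
Circular molecule, 2 cuts → 2 fragments:
  40–102 → 63 bp
  103–151 then 1–39 → 49 + 39 = 88 bp
Sorted largest to smallest: 88, 63 bp.

88, 63 bp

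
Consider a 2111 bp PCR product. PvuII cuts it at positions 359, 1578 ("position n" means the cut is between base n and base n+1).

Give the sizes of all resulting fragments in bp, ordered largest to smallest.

Linear molecule, 2 cuts → 3 fragments:
  359 − 0 = 359 bp
  1578 − 359 = 1219 bp
  2111 − 1578 = 533 bp
Sorted largest to smallest: 1219, 533, 359 bp.

1219, 533, 359 bp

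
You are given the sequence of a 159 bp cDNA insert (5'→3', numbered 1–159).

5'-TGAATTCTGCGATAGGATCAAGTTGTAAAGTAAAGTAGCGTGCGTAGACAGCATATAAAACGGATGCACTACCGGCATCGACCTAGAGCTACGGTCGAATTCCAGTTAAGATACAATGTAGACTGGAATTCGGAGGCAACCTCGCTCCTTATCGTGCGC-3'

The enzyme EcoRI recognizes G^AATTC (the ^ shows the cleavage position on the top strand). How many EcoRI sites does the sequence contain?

GAATTC occurs starting at positions 2, 97, 126.
EcoRI cuts at 3 sites.

3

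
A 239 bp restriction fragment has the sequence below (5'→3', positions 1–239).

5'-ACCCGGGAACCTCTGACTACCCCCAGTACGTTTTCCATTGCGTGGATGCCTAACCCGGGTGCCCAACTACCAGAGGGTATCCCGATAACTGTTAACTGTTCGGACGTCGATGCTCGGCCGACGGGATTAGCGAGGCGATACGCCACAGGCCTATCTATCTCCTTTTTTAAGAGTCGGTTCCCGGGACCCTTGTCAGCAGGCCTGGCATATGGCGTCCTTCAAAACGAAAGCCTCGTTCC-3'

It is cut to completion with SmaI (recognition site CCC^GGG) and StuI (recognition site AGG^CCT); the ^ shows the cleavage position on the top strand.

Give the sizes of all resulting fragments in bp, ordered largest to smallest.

SmaI sites (CCCGGG) start at positions 2, 54, 180.
SmaI cuts after base 3 of each site, so after positions 4, 56, 182.
StuI sites (AGGCCT) start at positions 147, 198.
StuI cuts after base 3 of each site, so after positions 149, 200.
Combined cut positions: 4, 56, 149, 182, 200.
Linear molecule, 5 cuts → 6 fragments:
  1–4 → 4 bp
  5–56 → 52 bp
  57–149 → 93 bp
  150–182 → 33 bp
  183–200 → 18 bp
  201–239 → 39 bp
Sorted largest to smallest: 93, 52, 39, 33, 18, 4 bp.

93, 52, 39, 33, 18, 4 bp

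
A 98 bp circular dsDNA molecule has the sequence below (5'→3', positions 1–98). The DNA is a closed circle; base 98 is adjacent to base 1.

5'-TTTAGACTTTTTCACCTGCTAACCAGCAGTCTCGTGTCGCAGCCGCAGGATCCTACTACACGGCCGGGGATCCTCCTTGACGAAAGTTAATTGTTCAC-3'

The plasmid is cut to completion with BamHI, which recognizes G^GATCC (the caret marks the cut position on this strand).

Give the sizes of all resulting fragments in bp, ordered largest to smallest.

78, 20 bp

BamHI sites (GGATCC) start at positions 48, 68.
BamHI cuts after the first base of each site, so after positions 48, 68.
Circular molecule, 2 cuts → 2 fragments:
  49–68 → 20 bp
  69–98 then 1–48 → 30 + 48 = 78 bp
Sorted largest to smallest: 78, 20 bp.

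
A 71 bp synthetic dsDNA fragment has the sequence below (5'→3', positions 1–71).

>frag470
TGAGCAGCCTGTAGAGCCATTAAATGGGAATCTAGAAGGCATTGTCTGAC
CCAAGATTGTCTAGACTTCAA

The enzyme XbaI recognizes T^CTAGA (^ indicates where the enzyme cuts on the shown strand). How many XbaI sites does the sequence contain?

2

TCTAGA occurs starting at positions 31, 60.
XbaI cuts at 2 sites.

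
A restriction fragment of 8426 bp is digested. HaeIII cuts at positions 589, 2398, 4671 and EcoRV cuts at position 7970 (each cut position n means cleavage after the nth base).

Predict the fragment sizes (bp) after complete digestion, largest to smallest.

3299, 2273, 1809, 589, 456 bp

Combined cut positions (sorted): 589, 2398, 4671, 7970.
Linear molecule, 4 cuts → 5 fragments:
  589 − 0 = 589 bp
  2398 − 589 = 1809 bp
  4671 − 2398 = 2273 bp
  7970 − 4671 = 3299 bp
  8426 − 7970 = 456 bp
Sorted largest to smallest: 3299, 2273, 1809, 589, 456 bp.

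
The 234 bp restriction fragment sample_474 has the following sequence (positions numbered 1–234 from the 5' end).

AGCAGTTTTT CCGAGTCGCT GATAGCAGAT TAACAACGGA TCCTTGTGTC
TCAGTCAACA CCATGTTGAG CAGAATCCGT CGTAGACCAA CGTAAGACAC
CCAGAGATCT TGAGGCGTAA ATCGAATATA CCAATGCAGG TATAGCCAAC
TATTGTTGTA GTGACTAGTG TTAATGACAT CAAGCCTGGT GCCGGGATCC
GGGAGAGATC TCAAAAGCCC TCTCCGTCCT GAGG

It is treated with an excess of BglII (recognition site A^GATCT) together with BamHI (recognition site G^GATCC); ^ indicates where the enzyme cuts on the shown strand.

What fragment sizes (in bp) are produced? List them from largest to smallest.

90, 67, 38, 28, 11 bp

BglII sites (AGATCT) start at positions 105, 206.
BglII cuts after the first base of each site, so after positions 105, 206.
BamHI sites (GGATCC) start at positions 38, 195.
BamHI cuts after the first base of each site, so after positions 38, 195.
Combined cut positions: 38, 105, 195, 206.
Linear molecule, 4 cuts → 5 fragments:
  1–38 → 38 bp
  39–105 → 67 bp
  106–195 → 90 bp
  196–206 → 11 bp
  207–234 → 28 bp
Sorted largest to smallest: 90, 67, 38, 28, 11 bp.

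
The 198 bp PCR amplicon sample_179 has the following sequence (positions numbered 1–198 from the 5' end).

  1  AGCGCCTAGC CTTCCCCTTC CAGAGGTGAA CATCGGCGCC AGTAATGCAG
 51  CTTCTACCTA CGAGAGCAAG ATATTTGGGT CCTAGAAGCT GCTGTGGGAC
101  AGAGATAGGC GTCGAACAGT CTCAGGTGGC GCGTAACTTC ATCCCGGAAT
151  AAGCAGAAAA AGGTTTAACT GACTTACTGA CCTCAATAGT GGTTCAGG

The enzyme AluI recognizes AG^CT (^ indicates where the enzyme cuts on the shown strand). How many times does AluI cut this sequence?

2

AGCT occurs starting at positions 49, 87.
AluI cuts at 2 sites.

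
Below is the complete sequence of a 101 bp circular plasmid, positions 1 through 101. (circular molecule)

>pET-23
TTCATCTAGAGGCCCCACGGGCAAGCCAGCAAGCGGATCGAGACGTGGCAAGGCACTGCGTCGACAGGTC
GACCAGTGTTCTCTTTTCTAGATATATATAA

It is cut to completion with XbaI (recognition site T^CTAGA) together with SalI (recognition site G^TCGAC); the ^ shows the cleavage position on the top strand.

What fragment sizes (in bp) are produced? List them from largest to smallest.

55, 19, 19, 8 bp

XbaI sites (TCTAGA) start at positions 5, 87.
XbaI cuts after the first base of each site, so after positions 5, 87.
SalI sites (GTCGAC) start at positions 60, 68.
SalI cuts after the first base of each site, so after positions 60, 68.
Combined cut positions: 5, 60, 68, 87.
Circular molecule, 4 cuts → 4 fragments:
  6–60 → 55 bp
  61–68 → 8 bp
  69–87 → 19 bp
  88–101 then 1–5 → 14 + 5 = 19 bp
Sorted largest to smallest: 55, 19, 19, 8 bp.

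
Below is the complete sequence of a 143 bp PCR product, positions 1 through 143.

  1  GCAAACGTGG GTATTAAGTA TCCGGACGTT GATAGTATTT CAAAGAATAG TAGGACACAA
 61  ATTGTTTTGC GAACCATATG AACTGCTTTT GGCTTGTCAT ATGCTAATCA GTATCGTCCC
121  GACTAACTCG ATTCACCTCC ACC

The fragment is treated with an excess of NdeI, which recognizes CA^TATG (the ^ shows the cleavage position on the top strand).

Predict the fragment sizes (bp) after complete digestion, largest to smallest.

NdeI sites (CATATG) start at positions 75, 98.
NdeI cuts after base 2 of each site, so after positions 76, 99.
Linear molecule, 2 cuts → 3 fragments:
  1–76 → 76 bp
  77–99 → 23 bp
  100–143 → 44 bp
Sorted largest to smallest: 76, 44, 23 bp.

76, 44, 23 bp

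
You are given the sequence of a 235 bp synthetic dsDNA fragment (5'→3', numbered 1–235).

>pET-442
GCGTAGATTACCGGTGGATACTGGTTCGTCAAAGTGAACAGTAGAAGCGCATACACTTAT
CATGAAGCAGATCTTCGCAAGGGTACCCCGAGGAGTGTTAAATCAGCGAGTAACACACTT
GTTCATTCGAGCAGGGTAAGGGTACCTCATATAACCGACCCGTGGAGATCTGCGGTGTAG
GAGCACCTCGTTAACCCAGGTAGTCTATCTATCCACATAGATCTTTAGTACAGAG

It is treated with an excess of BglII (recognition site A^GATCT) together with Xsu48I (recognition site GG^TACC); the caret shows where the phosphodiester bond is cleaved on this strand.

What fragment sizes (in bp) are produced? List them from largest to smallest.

69, 59, 53, 24, 16, 14 bp

BglII sites (AGATCT) start at positions 69, 166, 219.
BglII cuts after the first base of each site, so after positions 69, 166, 219.
Xsu48I sites (GGTACC) start at positions 82, 141.
Xsu48I cuts after base 2 of each site, so after positions 83, 142.
Combined cut positions: 69, 83, 142, 166, 219.
Linear molecule, 5 cuts → 6 fragments:
  1–69 → 69 bp
  70–83 → 14 bp
  84–142 → 59 bp
  143–166 → 24 bp
  167–219 → 53 bp
  220–235 → 16 bp
Sorted largest to smallest: 69, 59, 53, 24, 16, 14 bp.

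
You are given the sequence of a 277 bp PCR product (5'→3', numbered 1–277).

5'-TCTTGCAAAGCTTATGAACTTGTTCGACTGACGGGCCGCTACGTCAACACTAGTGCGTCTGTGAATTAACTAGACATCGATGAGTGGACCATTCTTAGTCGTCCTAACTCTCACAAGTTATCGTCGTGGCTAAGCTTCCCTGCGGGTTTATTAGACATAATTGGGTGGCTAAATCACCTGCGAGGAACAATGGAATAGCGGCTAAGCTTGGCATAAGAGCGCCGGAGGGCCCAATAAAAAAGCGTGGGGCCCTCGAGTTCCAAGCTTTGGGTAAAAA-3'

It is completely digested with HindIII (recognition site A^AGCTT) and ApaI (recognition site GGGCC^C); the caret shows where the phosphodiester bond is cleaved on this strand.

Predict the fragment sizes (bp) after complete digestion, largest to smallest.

HindIII sites (AAGCTT) start at positions 8, 132, 204, 262.
HindIII cuts after the first base of each site, so after positions 8, 132, 204, 262.
ApaI sites (GGGCCC) start at positions 227, 247.
ApaI cuts after base 5 of each site (before the last base), so after positions 231, 251.
Combined cut positions: 8, 132, 204, 231, 251, 262.
Linear molecule, 6 cuts → 7 fragments:
  1–8 → 8 bp
  9–132 → 124 bp
  133–204 → 72 bp
  205–231 → 27 bp
  232–251 → 20 bp
  252–262 → 11 bp
  263–277 → 15 bp
Sorted largest to smallest: 124, 72, 27, 20, 15, 11, 8 bp.

124, 72, 27, 20, 15, 11, 8 bp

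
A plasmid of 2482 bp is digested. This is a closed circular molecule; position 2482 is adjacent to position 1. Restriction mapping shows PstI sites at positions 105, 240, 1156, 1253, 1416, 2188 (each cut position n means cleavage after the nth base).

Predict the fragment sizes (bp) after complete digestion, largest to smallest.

916, 772, 399, 163, 135, 97 bp

Circular molecule, 6 cuts → 6 fragments:
  240 − 105 = 135 bp
  1156 − 240 = 916 bp
  1253 − 1156 = 97 bp
  1416 − 1253 = 163 bp
  2188 − 1416 = 772 bp
  wrap: 2482 − 2188 + 105 = 399 bp
Sorted largest to smallest: 916, 772, 399, 163, 135, 97 bp.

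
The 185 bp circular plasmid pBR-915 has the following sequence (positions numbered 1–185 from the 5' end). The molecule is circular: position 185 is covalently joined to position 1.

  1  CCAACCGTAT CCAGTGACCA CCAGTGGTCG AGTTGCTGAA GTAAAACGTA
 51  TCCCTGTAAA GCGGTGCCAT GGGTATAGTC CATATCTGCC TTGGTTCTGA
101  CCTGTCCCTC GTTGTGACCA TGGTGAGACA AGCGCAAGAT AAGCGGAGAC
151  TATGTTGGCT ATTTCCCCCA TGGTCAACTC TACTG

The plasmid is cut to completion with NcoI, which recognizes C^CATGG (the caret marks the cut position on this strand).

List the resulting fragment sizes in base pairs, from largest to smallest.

NcoI sites (CCATGG) start at positions 67, 118, 168.
NcoI cuts after the first base of each site, so after positions 67, 118, 168.
Circular molecule, 3 cuts → 3 fragments:
  68–118 → 51 bp
  119–168 → 50 bp
  169–185 then 1–67 → 17 + 67 = 84 bp
Sorted largest to smallest: 84, 51, 50 bp.

84, 51, 50 bp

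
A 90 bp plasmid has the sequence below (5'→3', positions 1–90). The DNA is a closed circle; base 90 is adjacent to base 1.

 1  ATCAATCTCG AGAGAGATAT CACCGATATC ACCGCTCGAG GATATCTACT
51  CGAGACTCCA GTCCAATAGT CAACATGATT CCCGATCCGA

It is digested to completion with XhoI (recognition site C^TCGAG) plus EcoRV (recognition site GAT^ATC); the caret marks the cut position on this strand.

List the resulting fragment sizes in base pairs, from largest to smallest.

48, 11, 9, 8, 8, 6 bp

XhoI sites (CTCGAG) start at positions 7, 35, 49.
XhoI cuts after the first base of each site, so after positions 7, 35, 49.
EcoRV sites (GATATC) start at positions 16, 25, 41.
EcoRV cuts after base 3 of each site, so after positions 18, 27, 43.
Combined cut positions: 7, 18, 27, 35, 43, 49.
Circular molecule, 6 cuts → 6 fragments:
  8–18 → 11 bp
  19–27 → 9 bp
  28–35 → 8 bp
  36–43 → 8 bp
  44–49 → 6 bp
  50–90 then 1–7 → 41 + 7 = 48 bp
Sorted largest to smallest: 48, 11, 9, 8, 8, 6 bp.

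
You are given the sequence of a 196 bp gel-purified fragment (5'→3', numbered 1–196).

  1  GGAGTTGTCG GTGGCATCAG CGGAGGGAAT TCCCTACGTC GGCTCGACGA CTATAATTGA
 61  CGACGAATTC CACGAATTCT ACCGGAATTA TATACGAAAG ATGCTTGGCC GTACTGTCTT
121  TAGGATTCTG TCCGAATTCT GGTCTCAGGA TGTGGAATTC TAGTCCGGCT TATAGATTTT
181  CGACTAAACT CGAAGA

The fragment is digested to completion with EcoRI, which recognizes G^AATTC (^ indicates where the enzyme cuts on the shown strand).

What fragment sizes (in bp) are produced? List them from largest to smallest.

EcoRI sites (GAATTC) start at positions 27, 65, 74, 134, 155.
EcoRI cuts after the first base of each site, so after positions 27, 65, 74, 134, 155.
Linear molecule, 5 cuts → 6 fragments:
  1–27 → 27 bp
  28–65 → 38 bp
  66–74 → 9 bp
  75–134 → 60 bp
  135–155 → 21 bp
  156–196 → 41 bp
Sorted largest to smallest: 60, 41, 38, 27, 21, 9 bp.

60, 41, 38, 27, 21, 9 bp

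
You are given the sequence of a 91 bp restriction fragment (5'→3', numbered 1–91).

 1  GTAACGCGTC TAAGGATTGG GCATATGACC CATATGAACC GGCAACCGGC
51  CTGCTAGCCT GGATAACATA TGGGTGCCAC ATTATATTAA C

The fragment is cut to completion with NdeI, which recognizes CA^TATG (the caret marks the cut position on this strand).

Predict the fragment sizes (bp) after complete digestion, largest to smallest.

36, 23, 23, 9 bp

NdeI sites (CATATG) start at positions 22, 31, 67.
NdeI cuts after base 2 of each site, so after positions 23, 32, 68.
Linear molecule, 3 cuts → 4 fragments:
  1–23 → 23 bp
  24–32 → 9 bp
  33–68 → 36 bp
  69–91 → 23 bp
Sorted largest to smallest: 36, 23, 23, 9 bp.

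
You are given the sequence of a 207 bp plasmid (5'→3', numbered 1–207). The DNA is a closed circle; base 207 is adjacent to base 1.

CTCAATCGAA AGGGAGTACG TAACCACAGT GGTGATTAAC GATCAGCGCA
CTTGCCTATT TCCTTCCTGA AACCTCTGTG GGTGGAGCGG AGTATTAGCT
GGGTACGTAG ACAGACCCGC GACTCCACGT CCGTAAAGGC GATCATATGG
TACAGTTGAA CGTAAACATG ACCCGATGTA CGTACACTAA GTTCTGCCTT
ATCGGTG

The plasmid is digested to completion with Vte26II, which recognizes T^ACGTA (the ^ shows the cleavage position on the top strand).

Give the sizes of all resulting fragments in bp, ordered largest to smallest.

87, 75, 45 bp

Vte26II sites (TACGTA) start at positions 17, 104, 179.
Vte26II cuts after the first base of each site, so after positions 17, 104, 179.
Circular molecule, 3 cuts → 3 fragments:
  18–104 → 87 bp
  105–179 → 75 bp
  180–207 then 1–17 → 28 + 17 = 45 bp
Sorted largest to smallest: 87, 75, 45 bp.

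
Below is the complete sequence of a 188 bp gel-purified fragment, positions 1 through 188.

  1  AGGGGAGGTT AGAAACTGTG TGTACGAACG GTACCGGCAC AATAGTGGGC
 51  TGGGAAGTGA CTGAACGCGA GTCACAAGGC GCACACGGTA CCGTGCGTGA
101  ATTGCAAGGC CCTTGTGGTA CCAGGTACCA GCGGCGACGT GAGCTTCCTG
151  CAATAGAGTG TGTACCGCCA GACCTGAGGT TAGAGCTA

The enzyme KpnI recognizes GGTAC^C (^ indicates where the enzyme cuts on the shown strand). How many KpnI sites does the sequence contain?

4

GGTACC occurs starting at positions 30, 87, 117, 124.
KpnI cuts at 4 sites.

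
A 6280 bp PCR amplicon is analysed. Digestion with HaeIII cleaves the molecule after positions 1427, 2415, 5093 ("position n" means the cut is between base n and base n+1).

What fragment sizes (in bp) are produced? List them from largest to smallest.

2678, 1427, 1187, 988 bp

Linear molecule, 3 cuts → 4 fragments:
  1427 − 0 = 1427 bp
  2415 − 1427 = 988 bp
  5093 − 2415 = 2678 bp
  6280 − 5093 = 1187 bp
Sorted largest to smallest: 2678, 1427, 1187, 988 bp.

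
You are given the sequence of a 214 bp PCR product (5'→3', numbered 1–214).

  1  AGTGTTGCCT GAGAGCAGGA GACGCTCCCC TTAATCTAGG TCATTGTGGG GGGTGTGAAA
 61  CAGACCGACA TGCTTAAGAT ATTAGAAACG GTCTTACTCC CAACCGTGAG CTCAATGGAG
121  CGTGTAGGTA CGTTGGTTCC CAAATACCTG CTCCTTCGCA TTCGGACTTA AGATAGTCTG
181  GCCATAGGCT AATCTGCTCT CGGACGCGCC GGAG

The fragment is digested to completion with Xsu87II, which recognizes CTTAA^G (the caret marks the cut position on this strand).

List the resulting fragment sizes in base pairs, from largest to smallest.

Xsu87II sites (CTTAAG) start at positions 73, 167.
Xsu87II cuts after base 5 of each site (before the last base), so after positions 77, 171.
Linear molecule, 2 cuts → 3 fragments:
  1–77 → 77 bp
  78–171 → 94 bp
  172–214 → 43 bp
Sorted largest to smallest: 94, 77, 43 bp.

94, 77, 43 bp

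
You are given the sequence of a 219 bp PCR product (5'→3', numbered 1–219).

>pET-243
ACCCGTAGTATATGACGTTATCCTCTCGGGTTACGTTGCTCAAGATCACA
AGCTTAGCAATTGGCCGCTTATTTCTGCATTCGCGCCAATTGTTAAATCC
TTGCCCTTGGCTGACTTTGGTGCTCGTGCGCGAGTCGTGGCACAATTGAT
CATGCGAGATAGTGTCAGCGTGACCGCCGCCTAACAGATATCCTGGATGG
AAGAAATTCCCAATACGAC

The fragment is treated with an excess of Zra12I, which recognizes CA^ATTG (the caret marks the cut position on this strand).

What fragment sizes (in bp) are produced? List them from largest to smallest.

Zra12I sites (CAATTG) start at positions 58, 87, 143.
Zra12I cuts after base 2 of each site, so after positions 59, 88, 144.
Linear molecule, 3 cuts → 4 fragments:
  1–59 → 59 bp
  60–88 → 29 bp
  89–144 → 56 bp
  145–219 → 75 bp
Sorted largest to smallest: 75, 59, 56, 29 bp.

75, 59, 56, 29 bp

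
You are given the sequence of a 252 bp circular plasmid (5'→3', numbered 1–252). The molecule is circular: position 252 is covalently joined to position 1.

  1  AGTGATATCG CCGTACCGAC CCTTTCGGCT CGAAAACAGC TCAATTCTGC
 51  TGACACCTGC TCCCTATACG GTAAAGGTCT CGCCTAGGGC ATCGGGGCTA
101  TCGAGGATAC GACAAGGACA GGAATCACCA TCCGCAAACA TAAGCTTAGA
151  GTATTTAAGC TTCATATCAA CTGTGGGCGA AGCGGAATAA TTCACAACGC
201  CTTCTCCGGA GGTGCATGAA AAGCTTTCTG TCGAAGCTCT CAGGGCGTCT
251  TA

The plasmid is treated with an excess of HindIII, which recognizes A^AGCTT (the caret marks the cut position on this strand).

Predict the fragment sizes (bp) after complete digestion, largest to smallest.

HindIII sites (AAGCTT) start at positions 142, 157, 221.
HindIII cuts after the first base of each site, so after positions 142, 157, 221.
Circular molecule, 3 cuts → 3 fragments:
  143–157 → 15 bp
  158–221 → 64 bp
  222–252 then 1–142 → 31 + 142 = 173 bp
Sorted largest to smallest: 173, 64, 15 bp.

173, 64, 15 bp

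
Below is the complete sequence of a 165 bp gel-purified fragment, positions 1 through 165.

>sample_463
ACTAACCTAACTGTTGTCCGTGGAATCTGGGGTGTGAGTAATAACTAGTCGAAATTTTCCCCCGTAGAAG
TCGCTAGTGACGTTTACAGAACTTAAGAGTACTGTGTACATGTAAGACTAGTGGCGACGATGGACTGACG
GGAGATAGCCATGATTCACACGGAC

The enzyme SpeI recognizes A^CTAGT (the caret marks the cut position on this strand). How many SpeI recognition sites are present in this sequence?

2

ACTAGT occurs starting at positions 44, 117.
SpeI cuts at 2 sites.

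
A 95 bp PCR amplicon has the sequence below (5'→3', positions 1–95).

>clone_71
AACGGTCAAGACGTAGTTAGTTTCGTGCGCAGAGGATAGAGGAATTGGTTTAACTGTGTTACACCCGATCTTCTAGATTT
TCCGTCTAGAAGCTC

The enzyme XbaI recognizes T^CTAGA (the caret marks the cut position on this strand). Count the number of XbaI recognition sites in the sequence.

2

TCTAGA occurs starting at positions 72, 85.
XbaI cuts at 2 sites.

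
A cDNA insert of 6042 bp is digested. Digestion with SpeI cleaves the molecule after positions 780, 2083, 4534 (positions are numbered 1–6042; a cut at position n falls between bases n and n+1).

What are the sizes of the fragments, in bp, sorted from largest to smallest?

Linear molecule, 3 cuts → 4 fragments:
  780 − 0 = 780 bp
  2083 − 780 = 1303 bp
  4534 − 2083 = 2451 bp
  6042 − 4534 = 1508 bp
Sorted largest to smallest: 2451, 1508, 1303, 780 bp.

2451, 1508, 1303, 780 bp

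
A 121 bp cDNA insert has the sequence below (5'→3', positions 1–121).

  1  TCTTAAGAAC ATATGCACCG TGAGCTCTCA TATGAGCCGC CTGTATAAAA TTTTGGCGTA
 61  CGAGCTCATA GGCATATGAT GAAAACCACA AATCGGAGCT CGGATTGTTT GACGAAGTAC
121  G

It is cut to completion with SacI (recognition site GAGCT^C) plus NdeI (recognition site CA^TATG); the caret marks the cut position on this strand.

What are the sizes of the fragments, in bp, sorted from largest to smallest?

SacI sites (GAGCTC) start at positions 22, 62, 96.
SacI cuts after base 5 of each site (before the last base), so after positions 26, 66, 100.
NdeI sites (CATATG) start at positions 10, 29, 73.
NdeI cuts after base 2 of each site, so after positions 11, 30, 74.
Combined cut positions: 11, 26, 30, 66, 74, 100.
Linear molecule, 6 cuts → 7 fragments:
  1–11 → 11 bp
  12–26 → 15 bp
  27–30 → 4 bp
  31–66 → 36 bp
  67–74 → 8 bp
  75–100 → 26 bp
  101–121 → 21 bp
Sorted largest to smallest: 36, 26, 21, 15, 11, 8, 4 bp.

36, 26, 21, 15, 11, 8, 4 bp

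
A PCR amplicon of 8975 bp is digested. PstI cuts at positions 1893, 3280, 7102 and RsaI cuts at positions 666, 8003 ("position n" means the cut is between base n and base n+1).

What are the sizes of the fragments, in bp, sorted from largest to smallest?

Combined cut positions (sorted): 666, 1893, 3280, 7102, 8003.
Linear molecule, 5 cuts → 6 fragments:
  666 − 0 = 666 bp
  1893 − 666 = 1227 bp
  3280 − 1893 = 1387 bp
  7102 − 3280 = 3822 bp
  8003 − 7102 = 901 bp
  8975 − 8003 = 972 bp
Sorted largest to smallest: 3822, 1387, 1227, 972, 901, 666 bp.

3822, 1387, 1227, 972, 901, 666 bp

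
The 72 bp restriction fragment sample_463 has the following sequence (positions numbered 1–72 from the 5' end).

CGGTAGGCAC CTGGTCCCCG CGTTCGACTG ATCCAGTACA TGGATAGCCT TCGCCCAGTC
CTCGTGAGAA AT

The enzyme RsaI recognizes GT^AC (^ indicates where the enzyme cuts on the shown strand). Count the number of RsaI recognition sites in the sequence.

GTAC occurs starting at position 36.
RsaI cuts at 1 site.

1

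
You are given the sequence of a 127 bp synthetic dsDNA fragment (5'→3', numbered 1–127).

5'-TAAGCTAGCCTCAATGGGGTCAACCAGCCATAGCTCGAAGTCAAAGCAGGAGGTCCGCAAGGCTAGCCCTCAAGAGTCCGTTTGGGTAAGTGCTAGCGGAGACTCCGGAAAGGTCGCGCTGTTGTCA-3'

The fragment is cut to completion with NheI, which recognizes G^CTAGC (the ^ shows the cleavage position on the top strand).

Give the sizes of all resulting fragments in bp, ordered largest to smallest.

58, 35, 30, 4 bp

NheI sites (GCTAGC) start at positions 4, 62, 92.
NheI cuts after the first base of each site, so after positions 4, 62, 92.
Linear molecule, 3 cuts → 4 fragments:
  1–4 → 4 bp
  5–62 → 58 bp
  63–92 → 30 bp
  93–127 → 35 bp
Sorted largest to smallest: 58, 35, 30, 4 bp.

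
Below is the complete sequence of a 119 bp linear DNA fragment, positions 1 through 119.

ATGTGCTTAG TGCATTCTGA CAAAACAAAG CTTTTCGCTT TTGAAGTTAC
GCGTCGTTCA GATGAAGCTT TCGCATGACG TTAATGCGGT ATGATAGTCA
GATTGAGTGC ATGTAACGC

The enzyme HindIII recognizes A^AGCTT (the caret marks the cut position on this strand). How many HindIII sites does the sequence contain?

2

AAGCTT occurs starting at positions 28, 65.
HindIII cuts at 2 sites.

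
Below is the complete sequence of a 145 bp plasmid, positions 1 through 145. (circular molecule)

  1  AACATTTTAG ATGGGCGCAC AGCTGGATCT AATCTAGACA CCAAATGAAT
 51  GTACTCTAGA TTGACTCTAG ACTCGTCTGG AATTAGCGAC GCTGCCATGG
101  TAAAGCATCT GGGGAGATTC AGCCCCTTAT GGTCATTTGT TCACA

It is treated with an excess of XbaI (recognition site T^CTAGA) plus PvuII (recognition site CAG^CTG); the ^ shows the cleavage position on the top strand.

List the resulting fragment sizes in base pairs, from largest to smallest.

101, 22, 11, 11 bp

XbaI sites (TCTAGA) start at positions 33, 55, 66.
XbaI cuts after the first base of each site, so after positions 33, 55, 66.
The PvuII site (CAGCTG) starts at position 20.
PvuII cuts after base 3 of each site, so after position 22.
Combined cut positions: 22, 33, 55, 66.
Circular molecule, 4 cuts → 4 fragments:
  23–33 → 11 bp
  34–55 → 22 bp
  56–66 → 11 bp
  67–145 then 1–22 → 79 + 22 = 101 bp
Sorted largest to smallest: 101, 22, 11, 11 bp.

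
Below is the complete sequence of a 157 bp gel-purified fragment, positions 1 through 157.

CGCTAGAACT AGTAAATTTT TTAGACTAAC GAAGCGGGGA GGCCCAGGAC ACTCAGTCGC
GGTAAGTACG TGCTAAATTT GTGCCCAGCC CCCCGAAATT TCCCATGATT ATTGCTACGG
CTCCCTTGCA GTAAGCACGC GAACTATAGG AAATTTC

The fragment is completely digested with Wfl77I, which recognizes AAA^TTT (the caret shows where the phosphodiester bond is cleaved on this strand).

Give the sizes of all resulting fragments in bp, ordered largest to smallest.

61, 55, 21, 16, 4 bp

Wfl77I sites (AAATTT) start at positions 14, 75, 96, 151.
Wfl77I cuts after base 3 of each site, so after positions 16, 77, 98, 153.
Linear molecule, 4 cuts → 5 fragments:
  1–16 → 16 bp
  17–77 → 61 bp
  78–98 → 21 bp
  99–153 → 55 bp
  154–157 → 4 bp
Sorted largest to smallest: 61, 55, 21, 16, 4 bp.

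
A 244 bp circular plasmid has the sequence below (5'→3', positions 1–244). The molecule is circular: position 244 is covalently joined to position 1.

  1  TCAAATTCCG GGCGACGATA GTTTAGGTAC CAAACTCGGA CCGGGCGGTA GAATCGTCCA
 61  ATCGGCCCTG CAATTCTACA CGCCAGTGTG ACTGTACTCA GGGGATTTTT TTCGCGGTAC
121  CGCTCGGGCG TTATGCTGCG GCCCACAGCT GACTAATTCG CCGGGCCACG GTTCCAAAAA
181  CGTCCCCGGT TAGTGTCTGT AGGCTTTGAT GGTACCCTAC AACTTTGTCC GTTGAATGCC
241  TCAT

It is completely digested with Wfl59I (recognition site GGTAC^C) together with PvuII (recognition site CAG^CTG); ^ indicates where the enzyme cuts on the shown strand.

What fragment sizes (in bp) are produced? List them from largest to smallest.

Wfl59I sites (GGTACC) start at positions 26, 116, 211.
Wfl59I cuts after base 5 of each site (before the last base), so after positions 30, 120, 215.
The PvuII site (CAGCTG) starts at position 146.
PvuII cuts after base 3 of each site, so after position 148.
Combined cut positions: 30, 120, 148, 215.
Circular molecule, 4 cuts → 4 fragments:
  31–120 → 90 bp
  121–148 → 28 bp
  149–215 → 67 bp
  216–244 then 1–30 → 29 + 30 = 59 bp
Sorted largest to smallest: 90, 67, 59, 28 bp.

90, 67, 59, 28 bp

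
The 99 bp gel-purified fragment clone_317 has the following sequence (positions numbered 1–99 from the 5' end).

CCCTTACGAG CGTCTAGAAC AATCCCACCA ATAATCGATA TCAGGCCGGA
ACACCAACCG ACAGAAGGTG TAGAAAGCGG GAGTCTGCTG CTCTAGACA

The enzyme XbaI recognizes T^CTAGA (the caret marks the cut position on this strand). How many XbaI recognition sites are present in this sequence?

2

TCTAGA occurs starting at positions 13, 92.
XbaI cuts at 2 sites.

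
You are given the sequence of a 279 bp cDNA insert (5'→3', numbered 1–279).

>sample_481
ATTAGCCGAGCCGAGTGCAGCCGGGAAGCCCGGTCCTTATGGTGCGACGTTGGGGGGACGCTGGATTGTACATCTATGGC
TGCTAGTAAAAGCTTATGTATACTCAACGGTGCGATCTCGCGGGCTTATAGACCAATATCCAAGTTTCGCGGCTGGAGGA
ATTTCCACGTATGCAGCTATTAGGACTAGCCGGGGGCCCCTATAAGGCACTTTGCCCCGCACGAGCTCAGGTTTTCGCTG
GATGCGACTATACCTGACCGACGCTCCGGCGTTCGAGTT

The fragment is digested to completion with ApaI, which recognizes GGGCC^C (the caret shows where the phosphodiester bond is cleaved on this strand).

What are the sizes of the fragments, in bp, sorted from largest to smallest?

The ApaI site (GGGCCC) starts at position 194.
ApaI cuts after base 5 of each site (before the last base), so after position 198.
Linear molecule, 1 cut → 2 fragments:
  1–198 → 198 bp
  199–279 → 81 bp
Sorted largest to smallest: 198, 81 bp.

198, 81 bp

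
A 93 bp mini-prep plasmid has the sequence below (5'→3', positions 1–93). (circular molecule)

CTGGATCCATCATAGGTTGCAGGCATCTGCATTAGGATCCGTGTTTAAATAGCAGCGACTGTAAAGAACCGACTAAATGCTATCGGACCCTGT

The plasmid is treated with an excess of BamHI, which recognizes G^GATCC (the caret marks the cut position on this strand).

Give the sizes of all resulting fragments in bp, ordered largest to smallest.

61, 32 bp

BamHI sites (GGATCC) start at positions 3, 35.
BamHI cuts after the first base of each site, so after positions 3, 35.
Circular molecule, 2 cuts → 2 fragments:
  4–35 → 32 bp
  36–93 then 1–3 → 58 + 3 = 61 bp
Sorted largest to smallest: 61, 32 bp.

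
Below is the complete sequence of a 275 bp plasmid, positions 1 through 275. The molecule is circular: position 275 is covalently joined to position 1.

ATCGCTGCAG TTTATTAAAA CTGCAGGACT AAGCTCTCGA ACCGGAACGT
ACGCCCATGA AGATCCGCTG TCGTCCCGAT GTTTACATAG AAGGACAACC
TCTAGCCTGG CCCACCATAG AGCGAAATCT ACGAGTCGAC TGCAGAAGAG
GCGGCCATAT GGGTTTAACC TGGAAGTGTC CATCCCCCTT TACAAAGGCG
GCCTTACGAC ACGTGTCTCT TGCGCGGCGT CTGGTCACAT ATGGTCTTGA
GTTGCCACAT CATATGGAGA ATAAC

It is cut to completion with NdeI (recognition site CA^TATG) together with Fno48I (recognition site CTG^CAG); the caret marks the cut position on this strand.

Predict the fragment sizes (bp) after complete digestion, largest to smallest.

NdeI sites (CATATG) start at positions 156, 238, 261.
NdeI cuts after base 2 of each site, so after positions 157, 239, 262.
Fno48I sites (CTGCAG) start at positions 5, 21, 140.
Fno48I cuts after base 3 of each site, so after positions 7, 23, 142.
Combined cut positions: 7, 23, 142, 157, 239, 262.
Circular molecule, 6 cuts → 6 fragments:
  8–23 → 16 bp
  24–142 → 119 bp
  143–157 → 15 bp
  158–239 → 82 bp
  240–262 → 23 bp
  263–275 then 1–7 → 13 + 7 = 20 bp
Sorted largest to smallest: 119, 82, 23, 20, 16, 15 bp.

119, 82, 23, 20, 16, 15 bp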